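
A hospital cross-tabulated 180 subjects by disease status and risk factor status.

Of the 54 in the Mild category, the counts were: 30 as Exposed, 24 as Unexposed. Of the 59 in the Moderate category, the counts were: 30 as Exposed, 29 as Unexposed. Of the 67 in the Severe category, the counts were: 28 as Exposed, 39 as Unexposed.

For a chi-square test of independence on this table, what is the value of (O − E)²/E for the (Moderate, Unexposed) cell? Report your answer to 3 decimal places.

0.044

Row total (Moderate) = 59; column total (Unexposed) = 92; N = 180.
Expected count E = 59 × 92 / 180 = 30.1556.
Contribution = (O − E)²/E = (29 − 30.1556)² / 30.1556 = 0.044.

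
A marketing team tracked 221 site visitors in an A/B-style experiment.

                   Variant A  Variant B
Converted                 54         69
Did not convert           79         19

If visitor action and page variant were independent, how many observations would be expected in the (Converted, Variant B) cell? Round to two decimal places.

Row total (Converted) = 123; column total (Variant B) = 88; grand total N = 221.
Expected count = (row total × column total) / N = 123 × 88 / 221 = 48.98.

48.98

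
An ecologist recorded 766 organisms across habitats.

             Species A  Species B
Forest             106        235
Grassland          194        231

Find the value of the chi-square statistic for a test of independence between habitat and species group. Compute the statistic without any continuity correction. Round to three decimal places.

Row totals: 341, 425. Column totals: 300, 466. Grand total N = 766.
Expected counts (row total × column total / N):
  Forest, Species A: 341×300/766 = 133.5509
  Forest, Species B: 341×466/766 = 207.4491
  Grassland, Species A: 425×300/766 = 166.4491
  Grassland, Species B: 425×466/766 = 258.5509
Contributions (O − E)²/E:
  (106 − 133.5509)²/133.5509 = 5.6836
  (235 − 207.4491)²/207.4491 = 3.6590
  (194 − 166.4491)²/166.4491 = 4.5603
  (231 − 258.5509)²/258.5509 = 2.9358
χ² = 5.6836 + 3.6590 + 4.5603 + 2.9358 = 16.839

16.839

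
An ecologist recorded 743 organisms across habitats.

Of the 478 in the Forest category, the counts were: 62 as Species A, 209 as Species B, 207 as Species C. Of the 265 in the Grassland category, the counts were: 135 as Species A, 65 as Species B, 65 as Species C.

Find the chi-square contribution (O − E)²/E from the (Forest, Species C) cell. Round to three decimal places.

Row total (Forest) = 478; column total (Species C) = 272; N = 743.
Expected count E = 478 × 272 / 743 = 174.9879.
Contribution = (O − E)²/E = (207 − 174.9879)² / 174.9879 = 5.856.

5.856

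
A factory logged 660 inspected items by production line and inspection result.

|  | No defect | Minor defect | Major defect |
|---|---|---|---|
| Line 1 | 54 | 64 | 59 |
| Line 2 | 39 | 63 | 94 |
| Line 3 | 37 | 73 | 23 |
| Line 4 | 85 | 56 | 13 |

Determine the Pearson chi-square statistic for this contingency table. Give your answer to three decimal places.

101.507

Row totals: 177, 196, 133, 154. Column totals: 215, 256, 189. Grand total N = 660.
Expected counts (row total × column total / N):
  Line 1, No defect: 177×215/660 = 57.6591
  Line 1, Minor defect: 177×256/660 = 68.6545
  Line 1, Major defect: 177×189/660 = 50.6864
  Line 2, No defect: 196×215/660 = 63.8485
  Line 2, Minor defect: 196×256/660 = 76.0242
  Line 2, Major defect: 196×189/660 = 56.1273
  Line 3, No defect: 133×215/660 = 43.3258
  Line 3, Minor defect: 133×256/660 = 51.5879
  Line 3, Major defect: 133×189/660 = 38.0864
  Line 4, No defect: 154×215/660 = 50.1667
  Line 4, Minor defect: 154×256/660 = 59.7333
  Line 4, Major defect: 154×189/660 = 44.1000
Contributions (O − E)²/E:
  (54 − 57.6591)²/57.6591 = 0.2322
  (64 − 68.6545)²/68.6545 = 0.3156
  (59 − 50.6864)²/50.6864 = 1.3636
  (39 − 63.8485)²/63.8485 = 9.6705
  (63 − 76.0242)²/76.0242 = 2.2313
  (94 − 56.1273)²/56.1273 = 25.5551
  (37 − 43.3258)²/43.3258 = 0.9236
  (73 − 51.5879)²/51.5879 = 8.8873
  (23 − 38.0864)²/38.0864 = 5.9759
  (85 − 50.1667)²/50.1667 = 24.1865
  (56 − 59.7333)²/59.7333 = 0.2333
  (13 − 44.1000)²/44.1000 = 21.9322
χ² = 0.2322 + 0.3156 + 1.3636 + 9.6705 + 2.2313 + 25.5551 + 0.9236 + 8.8873 + 5.9759 + 24.1865 + 0.2333 + 21.9322 = 101.507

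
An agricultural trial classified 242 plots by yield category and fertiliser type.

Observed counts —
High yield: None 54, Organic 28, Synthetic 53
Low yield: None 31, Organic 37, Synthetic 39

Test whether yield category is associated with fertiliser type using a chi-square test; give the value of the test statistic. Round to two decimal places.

6.45

Row totals: 135, 107. Column totals: 85, 65, 92. Grand total N = 242.
Expected counts (row total × column total / N):
  High yield, None: 135×85/242 = 47.417
  High yield, Organic: 135×65/242 = 36.260
  High yield, Synthetic: 135×92/242 = 51.322
  Low yield, None: 107×85/242 = 37.583
  Low yield, Organic: 107×65/242 = 28.740
  Low yield, Synthetic: 107×92/242 = 40.678
Contributions (O − E)²/E:
  (54 − 47.417)²/47.417 = 0.9139
  (28 − 36.260)²/36.260 = 1.8816
  (53 − 51.322)²/51.322 = 0.0549
  (31 − 37.583)²/37.583 = 1.1531
  (37 − 28.740)²/28.740 = 2.3740
  (39 − 40.678)²/40.678 = 0.0692
χ² = 0.9139 + 1.8816 + 0.0549 + 1.1531 + 2.3740 + 0.0692 = 6.45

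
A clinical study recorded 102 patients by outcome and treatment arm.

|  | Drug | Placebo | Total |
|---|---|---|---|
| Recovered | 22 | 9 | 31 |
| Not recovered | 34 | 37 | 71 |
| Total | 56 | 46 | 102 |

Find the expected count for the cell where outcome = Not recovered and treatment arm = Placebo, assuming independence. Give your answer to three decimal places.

Row total (Not recovered) = 71; column total (Placebo) = 46; grand total N = 102.
Expected count = (row total × column total) / N = 71 × 46 / 102 = 32.020.

32.020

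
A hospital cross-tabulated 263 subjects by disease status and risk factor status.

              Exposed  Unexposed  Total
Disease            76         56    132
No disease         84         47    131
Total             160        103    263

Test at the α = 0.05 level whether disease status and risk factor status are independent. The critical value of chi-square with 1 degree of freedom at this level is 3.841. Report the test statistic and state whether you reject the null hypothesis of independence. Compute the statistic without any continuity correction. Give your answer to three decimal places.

1.183; fail to reject H₀

Grand total N = 263.
Expected counts (row total × column total / N):
  Disease, Exposed: 132×160/263 = 80.3042
  Disease, Unexposed: 132×103/263 = 51.6958
  No disease, Exposed: 131×160/263 = 79.6958
  No disease, Unexposed: 131×103/263 = 51.3042
Contributions (O − E)²/E:
  (76 − 80.3042)²/80.3042 = 0.2307
  (56 − 51.6958)²/51.6958 = 0.3584
  (84 − 79.6958)²/79.6958 = 0.2325
  (47 − 51.3042)²/51.3042 = 0.3611
χ² = 0.2307 + 0.3584 + 0.2325 + 0.3611 = 1.183
df = (2−1)(2−1) = 1. Since 1.183 < 3.841, fail to reject the null hypothesis of independence at α = 0.05.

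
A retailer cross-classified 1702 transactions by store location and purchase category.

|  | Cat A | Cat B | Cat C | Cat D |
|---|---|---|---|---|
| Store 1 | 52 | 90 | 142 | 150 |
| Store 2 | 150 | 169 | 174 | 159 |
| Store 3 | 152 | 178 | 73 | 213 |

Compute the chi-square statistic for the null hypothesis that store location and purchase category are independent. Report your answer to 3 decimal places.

97.733

Row totals: 434, 652, 616. Column totals: 354, 437, 389, 522. Grand total N = 1702.
Expected counts (row total × column total / N):
  Store 1, Cat A: 434×354/1702 = 90.2679
  Store 1, Cat B: 434×437/1702 = 111.4324
  Store 1, Cat C: 434×389/1702 = 99.1927
  Store 1, Cat D: 434×522/1702 = 133.1069
  Store 2, Cat A: 652×354/1702 = 135.6099
  Store 2, Cat B: 652×437/1702 = 167.4054
  Store 2, Cat C: 652×389/1702 = 149.0176
  Store 2, Cat D: 652×522/1702 = 199.9671
  Store 3, Cat A: 616×354/1702 = 128.1222
  Store 3, Cat B: 616×437/1702 = 158.1622
  Store 3, Cat C: 616×389/1702 = 140.7897
  Store 3, Cat D: 616×522/1702 = 188.9260
Contributions (O − E)²/E:
  (52 − 90.2679)²/90.2679 = 16.2232
  (90 − 111.4324)²/111.4324 = 4.1222
  (142 − 99.1927)²/99.1927 = 18.4738
  (150 − 133.1069)²/133.1069 = 2.1440
  (150 − 135.6099)²/135.6099 = 1.5270
  (169 − 167.4054)²/167.4054 = 0.0152
  (174 − 149.0176)²/149.0176 = 4.1882
  (159 − 199.9671)²/199.9671 = 8.3929
  (152 − 128.1222)²/128.1222 = 4.4500
  (178 − 158.1622)²/158.1622 = 2.4882
  (73 − 140.7897)²/140.7897 = 32.6405
  (213 − 188.9260)²/188.9260 = 3.0676
χ² = 16.2232 + 4.1222 + 18.4738 + 2.1440 + 1.5270 + 0.0152 + 4.1882 + 8.3929 + 4.4500 + 2.4882 + 32.6405 + 3.0676 = 97.733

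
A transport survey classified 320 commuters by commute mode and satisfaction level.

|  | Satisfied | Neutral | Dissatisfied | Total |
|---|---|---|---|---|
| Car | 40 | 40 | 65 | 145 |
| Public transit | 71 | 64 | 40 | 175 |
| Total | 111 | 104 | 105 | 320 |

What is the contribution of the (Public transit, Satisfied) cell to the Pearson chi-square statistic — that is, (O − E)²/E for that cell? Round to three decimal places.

1.747

Row total (Public transit) = 175; column total (Satisfied) = 111; N = 320.
Expected count E = 175 × 111 / 320 = 60.7031.
Contribution = (O − E)²/E = (71 − 60.7031)² / 60.7031 = 1.747.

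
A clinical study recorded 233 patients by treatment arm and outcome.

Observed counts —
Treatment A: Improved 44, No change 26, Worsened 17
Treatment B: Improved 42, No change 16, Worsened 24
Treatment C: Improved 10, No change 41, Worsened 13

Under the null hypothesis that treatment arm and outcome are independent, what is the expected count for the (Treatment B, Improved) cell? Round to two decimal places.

33.79

Row total (Treatment B) = 82; column total (Improved) = 96; grand total N = 233.
Expected count = (row total × column total) / N = 82 × 96 / 233 = 33.79.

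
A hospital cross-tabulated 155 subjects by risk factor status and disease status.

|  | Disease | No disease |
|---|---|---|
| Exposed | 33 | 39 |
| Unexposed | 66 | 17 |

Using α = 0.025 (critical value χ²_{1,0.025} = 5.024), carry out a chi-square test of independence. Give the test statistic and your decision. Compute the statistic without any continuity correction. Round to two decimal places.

18.96; reject H₀

Row totals: 72, 83. Column totals: 99, 56. Grand total N = 155.
Expected counts (row total × column total / N):
  Exposed, Disease: 72×99/155 = 45.987
  Exposed, No disease: 72×56/155 = 26.013
  Unexposed, Disease: 83×99/155 = 53.013
  Unexposed, No disease: 83×56/155 = 29.987
Contributions (O − E)²/E:
  (33 − 45.987)²/45.987 = 3.6676
  (39 − 26.013)²/26.013 = 6.4838
  (66 − 53.013)²/53.013 = 3.1815
  (17 − 29.987)²/29.987 = 5.6245
χ² = 3.6676 + 6.4838 + 3.1815 + 5.6245 = 18.96
df = (2−1)(2−1) = 1. Since 18.96 > 5.024, reject the null hypothesis of independence at α = 0.025.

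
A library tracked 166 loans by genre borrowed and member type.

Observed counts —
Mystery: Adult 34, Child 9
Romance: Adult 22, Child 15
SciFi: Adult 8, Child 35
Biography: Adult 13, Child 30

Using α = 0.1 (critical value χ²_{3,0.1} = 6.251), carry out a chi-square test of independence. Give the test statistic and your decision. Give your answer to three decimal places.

38.869; reject H₀

Row totals: 43, 37, 43, 43. Column totals: 77, 89. Grand total N = 166.
Expected counts (row total × column total / N):
  Mystery, Adult: 43×77/166 = 19.9458
  Mystery, Child: 43×89/166 = 23.0542
  Romance, Adult: 37×77/166 = 17.1627
  Romance, Child: 37×89/166 = 19.8373
  SciFi, Adult: 43×77/166 = 19.9458
  SciFi, Child: 43×89/166 = 23.0542
  Biography, Adult: 43×77/166 = 19.9458
  Biography, Child: 43×89/166 = 23.0542
Contributions (O − E)²/E:
  (34 − 19.9458)²/19.9458 = 9.9029
  (9 − 23.0542)²/23.0542 = 8.5677
  (22 − 17.1627)²/17.1627 = 1.3634
  (15 − 19.8373)²/19.8373 = 1.1796
  (8 − 19.9458)²/19.9458 = 7.1545
  (35 − 23.0542)²/23.0542 = 6.1899
  (13 − 19.9458)²/19.9458 = 2.4188
  (30 − 23.0542)²/23.0542 = 2.0926
χ² = 9.9029 + 8.5677 + 1.3634 + 1.1796 + 7.1545 + 6.1899 + 2.4188 + 2.0926 = 38.869
df = (4−1)(2−1) = 3. Since 38.869 > 6.251, reject the null hypothesis of independence at α = 0.1.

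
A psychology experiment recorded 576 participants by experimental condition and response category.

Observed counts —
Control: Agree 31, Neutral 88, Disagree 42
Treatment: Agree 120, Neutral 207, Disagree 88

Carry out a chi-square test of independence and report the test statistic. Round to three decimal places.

5.872

Row totals: 161, 415. Column totals: 151, 295, 130. Grand total N = 576.
Expected counts (row total × column total / N):
  Control, Agree: 161×151/576 = 42.2066
  Control, Neutral: 161×295/576 = 82.4566
  Control, Disagree: 161×130/576 = 36.3368
  Treatment, Agree: 415×151/576 = 108.7934
  Treatment, Neutral: 415×295/576 = 212.5434
  Treatment, Disagree: 415×130/576 = 93.6632
Contributions (O − E)²/E:
  (31 − 42.2066)²/42.2066 = 2.9756
  (88 − 82.4566)²/82.4566 = 0.3727
  (42 − 36.3368)²/36.3368 = 0.8826
  (120 − 108.7934)²/108.7934 = 1.1544
  (207 − 212.5434)²/212.5434 = 0.1446
  (88 − 93.6632)²/93.6632 = 0.3424
χ² = 2.9756 + 0.3727 + 0.8826 + 1.1544 + 0.1446 + 0.3424 = 5.872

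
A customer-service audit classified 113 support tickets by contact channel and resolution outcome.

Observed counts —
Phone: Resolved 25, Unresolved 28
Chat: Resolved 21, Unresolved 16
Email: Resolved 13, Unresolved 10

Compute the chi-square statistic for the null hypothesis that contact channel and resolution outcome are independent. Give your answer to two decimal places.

1.02

Row totals: 53, 37, 23. Column totals: 59, 54. Grand total N = 113.
Expected counts (row total × column total / N):
  Phone, Resolved: 53×59/113 = 27.673
  Phone, Unresolved: 53×54/113 = 25.327
  Chat, Resolved: 37×59/113 = 19.319
  Chat, Unresolved: 37×54/113 = 17.681
  Email, Resolved: 23×59/113 = 12.009
  Email, Unresolved: 23×54/113 = 10.991
Contributions (O − E)²/E:
  (25 − 27.673)²/27.673 = 0.2582
  (28 − 25.327)²/25.327 = 0.2821
  (21 − 19.319)²/19.319 = 0.1463
  (16 − 17.681)²/17.681 = 0.1598
  (13 − 12.009)²/12.009 = 0.0818
  (10 − 10.991)²/10.991 = 0.0894
χ² = 0.2582 + 0.2821 + 0.1463 + 0.1598 + 0.0818 + 0.0894 = 1.02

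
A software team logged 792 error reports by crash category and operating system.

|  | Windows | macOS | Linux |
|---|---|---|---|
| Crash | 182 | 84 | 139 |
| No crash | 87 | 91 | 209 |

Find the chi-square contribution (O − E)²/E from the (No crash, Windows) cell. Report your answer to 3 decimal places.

Row total (No crash) = 387; column total (Windows) = 269; N = 792.
Expected count E = 387 × 269 / 792 = 131.4432.
Contribution = (O − E)²/E = (87 − 131.4432)² / 131.4432 = 15.027.

15.027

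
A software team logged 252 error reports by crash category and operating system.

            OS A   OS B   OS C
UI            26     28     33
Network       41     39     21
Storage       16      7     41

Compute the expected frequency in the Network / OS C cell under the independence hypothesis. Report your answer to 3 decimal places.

Row total (Network) = 101; column total (OS C) = 95; grand total N = 252.
Expected count = (row total × column total) / N = 101 × 95 / 252 = 38.075.

38.075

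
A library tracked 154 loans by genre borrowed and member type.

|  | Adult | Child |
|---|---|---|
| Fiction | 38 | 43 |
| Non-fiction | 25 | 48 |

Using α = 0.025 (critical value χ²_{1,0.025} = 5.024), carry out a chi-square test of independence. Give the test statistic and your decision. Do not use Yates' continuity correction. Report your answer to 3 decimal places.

2.549; fail to reject H₀

Row totals: 81, 73. Column totals: 63, 91. Grand total N = 154.
Expected counts (row total × column total / N):
  Fiction, Adult: 81×63/154 = 33.1364
  Fiction, Child: 81×91/154 = 47.8636
  Non-fiction, Adult: 73×63/154 = 29.8636
  Non-fiction, Child: 73×91/154 = 43.1364
Contributions (O − E)²/E:
  (38 − 33.1364)²/33.1364 = 0.7139
  (43 − 47.8636)²/47.8636 = 0.4942
  (25 − 29.8636)²/29.8636 = 0.7921
  (48 − 43.1364)²/43.1364 = 0.5484
χ² = 0.7139 + 0.4942 + 0.7921 + 0.5484 = 2.549
df = (2−1)(2−1) = 1. Since 2.549 < 5.024, fail to reject the null hypothesis of independence at α = 0.025.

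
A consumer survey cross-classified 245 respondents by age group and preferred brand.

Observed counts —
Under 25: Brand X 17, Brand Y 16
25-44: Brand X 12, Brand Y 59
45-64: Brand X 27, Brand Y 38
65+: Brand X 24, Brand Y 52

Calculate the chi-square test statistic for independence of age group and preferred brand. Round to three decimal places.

Row totals: 33, 71, 65, 76. Column totals: 80, 165. Grand total N = 245.
Expected counts (row total × column total / N):
  Under 25, Brand X: 33×80/245 = 10.7755
  Under 25, Brand Y: 33×165/245 = 22.2245
  25-44, Brand X: 71×80/245 = 23.1837
  25-44, Brand Y: 71×165/245 = 47.8163
  45-64, Brand X: 65×80/245 = 21.2245
  45-64, Brand Y: 65×165/245 = 43.7755
  65+, Brand X: 76×80/245 = 24.8163
  65+, Brand Y: 76×165/245 = 51.1837
Contributions (O − E)²/E:
  (17 − 10.7755)²/10.7755 = 3.5956
  (16 − 22.2245)²/22.2245 = 1.7433
  (12 − 23.1837)²/23.1837 = 5.3950
  (59 − 47.8163)²/47.8163 = 2.6157
  (27 − 21.2245)²/21.2245 = 1.5716
  (38 − 43.7755)²/43.7755 = 0.7620
  (24 − 24.8163)²/24.8163 = 0.0269
  (52 − 51.1837)²/51.1837 = 0.0130
χ² = 3.5956 + 1.7433 + 5.3950 + 2.6157 + 1.5716 + 0.7620 + 0.0269 + 0.0130 = 15.723

15.723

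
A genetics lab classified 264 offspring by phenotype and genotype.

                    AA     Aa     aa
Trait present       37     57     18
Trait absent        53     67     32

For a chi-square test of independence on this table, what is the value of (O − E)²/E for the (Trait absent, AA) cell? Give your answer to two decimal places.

0.03

Row total (Trait absent) = 152; column total (AA) = 90; N = 264.
Expected count E = 152 × 90 / 264 = 51.818.
Contribution = (O − E)²/E = (53 − 51.818)² / 51.818 = 0.03.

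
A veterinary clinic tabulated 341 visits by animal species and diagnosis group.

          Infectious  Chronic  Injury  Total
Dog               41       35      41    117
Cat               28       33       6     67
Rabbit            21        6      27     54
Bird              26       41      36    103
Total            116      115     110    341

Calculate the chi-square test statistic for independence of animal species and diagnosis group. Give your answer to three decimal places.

35.607

Grand total N = 341.
Expected counts (row total × column total / N):
  Dog, Infectious: 117×116/341 = 39.8006
  Dog, Chronic: 117×115/341 = 39.4575
  Dog, Injury: 117×110/341 = 37.7419
  Cat, Infectious: 67×116/341 = 22.7918
  Cat, Chronic: 67×115/341 = 22.5953
  Cat, Injury: 67×110/341 = 21.6129
  Rabbit, Infectious: 54×116/341 = 18.3695
  Rabbit, Chronic: 54×115/341 = 18.2111
  Rabbit, Injury: 54×110/341 = 17.4194
  Bird, Infectious: 103×116/341 = 35.0381
  Bird, Chronic: 103×115/341 = 34.7361
  Bird, Injury: 103×110/341 = 33.2258
Contributions (O − E)²/E:
  (41 − 39.8006)²/39.8006 = 0.0361
  (35 − 39.4575)²/39.4575 = 0.5036
  (41 − 37.7419)²/37.7419 = 0.2813
  (28 − 22.7918)²/22.7918 = 1.1901
  (33 − 22.5953)²/22.5953 = 4.7912
  (6 − 21.6129)²/21.6129 = 11.2786
  (21 − 18.3695)²/18.3695 = 0.3767
  (6 − 18.2111)²/18.2111 = 8.1879
  (27 − 17.4194)²/17.4194 = 5.2693
  (26 − 35.0381)²/35.0381 = 2.3314
  (41 − 34.7361)²/34.7361 = 1.1296
  (36 − 33.2258)²/33.2258 = 0.2316
χ² = 0.0361 + 0.5036 + 0.2813 + 1.1901 + 4.7912 + 11.2786 + 0.3767 + 8.1879 + 5.2693 + 2.3314 + 1.1296 + 0.2316 = 35.607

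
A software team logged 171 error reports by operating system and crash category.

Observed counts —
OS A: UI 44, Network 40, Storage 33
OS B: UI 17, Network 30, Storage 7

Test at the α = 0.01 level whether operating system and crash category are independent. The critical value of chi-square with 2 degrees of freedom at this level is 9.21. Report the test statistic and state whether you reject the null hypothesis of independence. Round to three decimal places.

Row totals: 117, 54. Column totals: 61, 70, 40. Grand total N = 171.
Expected counts (row total × column total / N):
  OS A, UI: 117×61/171 = 41.7368
  OS A, Network: 117×70/171 = 47.8947
  OS A, Storage: 117×40/171 = 27.3684
  OS B, UI: 54×61/171 = 19.2632
  OS B, Network: 54×70/171 = 22.1053
  OS B, Storage: 54×40/171 = 12.6316
Contributions (O − E)²/E:
  (44 − 41.7368)²/41.7368 = 0.1227
  (40 − 47.8947)²/47.8947 = 1.3013
  (33 − 27.3684)²/27.3684 = 1.1588
  (17 − 19.2632)²/19.2632 = 0.2659
  (30 − 22.1053)²/22.1053 = 2.8195
  (7 − 12.6316)²/12.6316 = 2.5108
χ² = 0.1227 + 1.3013 + 1.1588 + 0.2659 + 2.8195 + 2.5108 = 8.179
df = (2−1)(3−1) = 2. Since 8.179 < 9.21, fail to reject the null hypothesis of independence at α = 0.01.

8.179; fail to reject H₀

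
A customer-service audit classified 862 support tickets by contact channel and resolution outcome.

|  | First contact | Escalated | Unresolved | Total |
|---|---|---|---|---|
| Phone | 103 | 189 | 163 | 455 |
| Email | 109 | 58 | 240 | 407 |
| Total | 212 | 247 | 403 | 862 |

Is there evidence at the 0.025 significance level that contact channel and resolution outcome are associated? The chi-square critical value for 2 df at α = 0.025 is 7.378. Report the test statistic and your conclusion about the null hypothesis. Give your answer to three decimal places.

81.941; reject H₀

Grand total N = 862.
Expected counts (row total × column total / N):
  Phone, First contact: 455×212/862 = 111.9026
  Phone, Escalated: 455×247/862 = 130.3770
  Phone, Unresolved: 455×403/862 = 212.7204
  Email, First contact: 407×212/862 = 100.0974
  Email, Escalated: 407×247/862 = 116.6230
  Email, Unresolved: 407×403/862 = 190.2796
Contributions (O − E)²/E:
  (103 − 111.9026)²/111.9026 = 0.7083
  (189 − 130.3770)²/130.3770 = 26.3594
  (163 − 212.7204)²/212.7204 = 11.6214
  (109 − 100.0974)²/100.0974 = 0.7918
  (58 − 116.6230)²/116.6230 = 29.4681
  (240 − 190.2796)²/190.2796 = 12.9920
χ² = 0.7083 + 26.3594 + 11.6214 + 0.7918 + 29.4681 + 12.9920 = 81.941
df = (2−1)(3−1) = 2. Since 81.941 > 7.378, reject the null hypothesis of independence at α = 0.025.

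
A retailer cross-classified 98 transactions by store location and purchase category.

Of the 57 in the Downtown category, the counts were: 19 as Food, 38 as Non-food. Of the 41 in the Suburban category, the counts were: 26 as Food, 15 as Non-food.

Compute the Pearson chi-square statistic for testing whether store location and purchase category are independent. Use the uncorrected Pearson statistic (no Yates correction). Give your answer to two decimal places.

8.69

Row totals: 57, 41. Column totals: 45, 53. Grand total N = 98.
Expected counts (row total × column total / N):
  Downtown, Food: 57×45/98 = 26.173
  Downtown, Non-food: 57×53/98 = 30.827
  Suburban, Food: 41×45/98 = 18.827
  Suburban, Non-food: 41×53/98 = 22.173
Contributions (O − E)²/E:
  (19 − 26.173)²/26.173 = 1.9658
  (38 − 30.827)²/30.827 = 1.6691
  (26 − 18.827)²/18.827 = 2.7329
  (15 − 22.173)²/22.173 = 2.3205
χ² = 1.9658 + 1.6691 + 2.7329 + 2.3205 = 8.69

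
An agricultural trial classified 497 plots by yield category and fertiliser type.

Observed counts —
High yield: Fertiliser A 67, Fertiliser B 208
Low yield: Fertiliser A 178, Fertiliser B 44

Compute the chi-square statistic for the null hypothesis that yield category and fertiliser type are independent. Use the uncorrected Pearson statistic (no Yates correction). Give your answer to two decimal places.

153.11

Row totals: 275, 222. Column totals: 245, 252. Grand total N = 497.
Expected counts (row total × column total / N):
  High yield, Fertiliser A: 275×245/497 = 135.563
  High yield, Fertiliser B: 275×252/497 = 139.437
  Low yield, Fertiliser A: 222×245/497 = 109.437
  Low yield, Fertiliser B: 222×252/497 = 112.563
Contributions (O − E)²/E:
  (67 − 135.563)²/135.563 = 34.6768
  (208 − 139.437)²/139.437 = 33.7133
  (178 − 109.437)²/109.437 = 42.9552
  (44 − 112.563)²/112.563 = 41.7623
χ² = 34.6768 + 33.7133 + 42.9552 + 41.7623 = 153.11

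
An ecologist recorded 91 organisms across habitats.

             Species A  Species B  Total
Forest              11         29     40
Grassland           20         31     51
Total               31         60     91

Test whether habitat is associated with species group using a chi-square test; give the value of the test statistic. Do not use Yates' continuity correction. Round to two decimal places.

Grand total N = 91.
Expected counts (row total × column total / N):
  Forest, Species A: 40×31/91 = 13.626
  Forest, Species B: 40×60/91 = 26.374
  Grassland, Species A: 51×31/91 = 17.374
  Grassland, Species B: 51×60/91 = 33.626
Contributions (O − E)²/E:
  (11 − 13.626)²/13.626 = 0.5061
  (29 − 26.374)²/26.374 = 0.2615
  (20 − 17.374)²/17.374 = 0.3969
  (31 − 33.626)²/33.626 = 0.2051
χ² = 0.5061 + 0.2615 + 0.3969 + 0.2051 = 1.37

1.37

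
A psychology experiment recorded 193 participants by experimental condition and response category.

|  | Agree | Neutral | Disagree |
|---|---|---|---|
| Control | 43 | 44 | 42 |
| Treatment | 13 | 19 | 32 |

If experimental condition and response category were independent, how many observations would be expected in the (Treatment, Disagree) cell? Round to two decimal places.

Row total (Treatment) = 64; column total (Disagree) = 74; grand total N = 193.
Expected count = (row total × column total) / N = 64 × 74 / 193 = 24.54.

24.54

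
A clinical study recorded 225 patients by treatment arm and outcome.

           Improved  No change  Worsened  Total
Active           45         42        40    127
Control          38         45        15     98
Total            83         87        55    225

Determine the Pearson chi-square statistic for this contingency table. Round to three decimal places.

8.460

Grand total N = 225.
Expected counts (row total × column total / N):
  Active, Improved: 127×83/225 = 46.8489
  Active, No change: 127×87/225 = 49.1067
  Active, Worsened: 127×55/225 = 31.0444
  Control, Improved: 98×83/225 = 36.1511
  Control, No change: 98×87/225 = 37.8933
  Control, Worsened: 98×55/225 = 23.9556
Contributions (O − E)²/E:
  (45 − 46.8489)²/46.8489 = 0.0730
  (42 − 49.1067)²/49.1067 = 1.0285
  (40 − 31.0444)²/31.0444 = 2.5835
  (38 − 36.1511)²/36.1511 = 0.0946
  (45 − 37.8933)²/37.8933 = 1.3328
  (15 − 23.9556)²/23.9556 = 3.3480
χ² = 0.0730 + 1.0285 + 2.5835 + 0.0946 + 1.3328 + 3.3480 = 8.460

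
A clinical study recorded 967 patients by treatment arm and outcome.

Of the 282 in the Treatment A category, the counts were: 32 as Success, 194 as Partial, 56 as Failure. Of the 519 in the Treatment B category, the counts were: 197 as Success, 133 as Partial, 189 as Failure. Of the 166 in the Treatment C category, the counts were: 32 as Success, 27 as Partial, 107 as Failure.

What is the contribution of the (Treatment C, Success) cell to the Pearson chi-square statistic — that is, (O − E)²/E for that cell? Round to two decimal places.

Row total (Treatment C) = 166; column total (Success) = 261; N = 967.
Expected count E = 166 × 261 / 967 = 44.805.
Contribution = (O − E)²/E = (32 − 44.805)² / 44.805 = 3.66.

3.66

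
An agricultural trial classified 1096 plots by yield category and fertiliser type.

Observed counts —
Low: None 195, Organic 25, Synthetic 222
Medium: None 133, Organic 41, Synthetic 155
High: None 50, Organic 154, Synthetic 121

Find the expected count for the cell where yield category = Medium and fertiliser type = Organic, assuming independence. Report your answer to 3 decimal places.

Row total (Medium) = 329; column total (Organic) = 220; grand total N = 1096.
Expected count = (row total × column total) / N = 329 × 220 / 1096 = 66.040.

66.040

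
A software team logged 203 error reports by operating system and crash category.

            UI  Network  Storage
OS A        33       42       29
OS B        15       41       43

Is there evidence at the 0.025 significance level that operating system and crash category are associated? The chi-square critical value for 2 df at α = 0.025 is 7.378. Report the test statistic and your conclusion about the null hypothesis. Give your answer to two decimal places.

Row totals: 104, 99. Column totals: 48, 83, 72. Grand total N = 203.
Expected counts (row total × column total / N):
  OS A, UI: 104×48/203 = 24.591
  OS A, Network: 104×83/203 = 42.522
  OS A, Storage: 104×72/203 = 36.887
  OS B, UI: 99×48/203 = 23.409
  OS B, Network: 99×83/203 = 40.478
  OS B, Storage: 99×72/203 = 35.113
Contributions (O − E)²/E:
  (33 − 24.591)²/24.591 = 2.8755
  (42 − 42.522)²/42.522 = 0.0064
  (29 − 36.887)²/36.887 = 1.6864
  (15 − 23.409)²/23.409 = 3.0207
  (41 − 40.478)²/40.478 = 0.0067
  (43 − 35.113)²/35.113 = 1.7716
χ² = 2.8755 + 0.0064 + 1.6864 + 3.0207 + 0.0067 + 1.7716 = 9.37
df = (2−1)(3−1) = 2. Since 9.37 > 7.378, reject the null hypothesis of independence at α = 0.025.

9.37; reject H₀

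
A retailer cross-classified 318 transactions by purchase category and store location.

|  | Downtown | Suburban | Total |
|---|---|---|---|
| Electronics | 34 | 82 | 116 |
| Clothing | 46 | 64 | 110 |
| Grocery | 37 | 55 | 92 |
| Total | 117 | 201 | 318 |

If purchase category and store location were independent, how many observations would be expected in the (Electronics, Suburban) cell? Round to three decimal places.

73.321

Row total (Electronics) = 116; column total (Suburban) = 201; grand total N = 318.
Expected count = (row total × column total) / N = 116 × 201 / 318 = 73.321.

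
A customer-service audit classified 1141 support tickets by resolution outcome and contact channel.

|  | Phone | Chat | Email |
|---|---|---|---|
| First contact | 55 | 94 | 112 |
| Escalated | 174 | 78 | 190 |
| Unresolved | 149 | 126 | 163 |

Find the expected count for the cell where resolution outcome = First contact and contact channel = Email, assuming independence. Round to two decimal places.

Row total (First contact) = 261; column total (Email) = 465; grand total N = 1141.
Expected count = (row total × column total) / N = 261 × 465 / 1141 = 106.37.

106.37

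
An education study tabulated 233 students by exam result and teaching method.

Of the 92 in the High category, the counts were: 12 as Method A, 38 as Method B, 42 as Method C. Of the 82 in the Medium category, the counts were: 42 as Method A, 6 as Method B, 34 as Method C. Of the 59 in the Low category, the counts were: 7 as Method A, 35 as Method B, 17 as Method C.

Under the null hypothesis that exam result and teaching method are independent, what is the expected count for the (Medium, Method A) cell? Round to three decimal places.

Row total (Medium) = 82; column total (Method A) = 61; grand total N = 233.
Expected count = (row total × column total) / N = 82 × 61 / 233 = 21.468.

21.468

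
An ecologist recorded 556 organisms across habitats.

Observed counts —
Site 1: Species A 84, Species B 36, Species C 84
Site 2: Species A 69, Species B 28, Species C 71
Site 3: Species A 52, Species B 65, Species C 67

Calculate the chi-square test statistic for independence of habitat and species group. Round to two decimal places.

Row totals: 204, 168, 184. Column totals: 205, 129, 222. Grand total N = 556.
Expected counts (row total × column total / N):
  Site 1, Species A: 204×205/556 = 75.216
  Site 1, Species B: 204×129/556 = 47.331
  Site 1, Species C: 204×222/556 = 81.453
  Site 2, Species A: 168×205/556 = 61.942
  Site 2, Species B: 168×129/556 = 38.978
  Site 2, Species C: 168×222/556 = 67.079
  Site 3, Species A: 184×205/556 = 67.842
  Site 3, Species B: 184×129/556 = 42.691
  Site 3, Species C: 184×222/556 = 73.468
Contributions (O − E)²/E:
  (84 − 75.216)²/75.216 = 1.0258
  (36 − 47.331)²/47.331 = 2.7126
  (84 − 81.453)²/81.453 = 0.0796
  (69 − 61.942)²/61.942 = 0.8042
  (28 − 38.978)²/38.978 = 3.0919
  (71 − 67.079)²/67.079 = 0.2292
  (52 − 67.842)²/67.842 = 3.6993
  (65 − 42.691)²/42.691 = 11.6580
  (67 − 73.468)²/73.468 = 0.5694
χ² = 1.0258 + 2.7126 + 0.0796 + 0.8042 + 3.0919 + 0.2292 + 3.6993 + 11.6580 + 0.5694 = 23.87

23.87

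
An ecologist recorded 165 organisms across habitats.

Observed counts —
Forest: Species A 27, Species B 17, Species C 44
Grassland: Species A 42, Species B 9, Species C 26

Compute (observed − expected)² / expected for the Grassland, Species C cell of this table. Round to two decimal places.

Row total (Grassland) = 77; column total (Species C) = 70; N = 165.
Expected count E = 77 × 70 / 165 = 32.667.
Contribution = (O − E)²/E = (26 − 32.667)² / 32.667 = 1.36.

1.36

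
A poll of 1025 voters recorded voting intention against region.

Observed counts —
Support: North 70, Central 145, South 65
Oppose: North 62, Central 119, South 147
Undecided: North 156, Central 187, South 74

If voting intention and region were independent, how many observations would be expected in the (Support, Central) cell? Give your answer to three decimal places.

Row total (Support) = 280; column total (Central) = 451; grand total N = 1025.
Expected count = (row total × column total) / N = 280 × 451 / 1025 = 123.200.

123.200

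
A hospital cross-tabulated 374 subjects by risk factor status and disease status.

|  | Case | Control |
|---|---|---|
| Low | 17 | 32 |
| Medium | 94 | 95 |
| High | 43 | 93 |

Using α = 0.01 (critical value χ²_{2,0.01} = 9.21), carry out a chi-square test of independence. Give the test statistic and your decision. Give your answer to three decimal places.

Row totals: 49, 189, 136. Column totals: 154, 220. Grand total N = 374.
Expected counts (row total × column total / N):
  Low, Case: 49×154/374 = 20.1765
  Low, Control: 49×220/374 = 28.8235
  Medium, Case: 189×154/374 = 77.8235
  Medium, Control: 189×220/374 = 111.1765
  High, Case: 136×154/374 = 56.0000
  High, Control: 136×220/374 = 80.0000
Contributions (O − E)²/E:
  (17 − 20.1765)²/20.1765 = 0.5001
  (32 − 28.8235)²/28.8235 = 0.3501
  (94 − 77.8235)²/77.8235 = 3.3625
  (95 − 111.1765)²/111.1765 = 2.3537
  (43 − 56.0000)²/56.0000 = 3.0179
  (93 − 80.0000)²/80.0000 = 2.1125
χ² = 0.5001 + 0.3501 + 3.3625 + 2.3537 + 3.0179 + 2.1125 = 11.697
df = (3−1)(2−1) = 2. Since 11.697 > 9.21, reject the null hypothesis of independence at α = 0.01.

11.697; reject H₀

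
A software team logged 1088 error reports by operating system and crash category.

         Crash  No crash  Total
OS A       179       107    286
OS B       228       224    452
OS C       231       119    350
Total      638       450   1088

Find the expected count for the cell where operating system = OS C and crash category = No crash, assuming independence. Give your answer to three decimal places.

144.761

Row total (OS C) = 350; column total (No crash) = 450; grand total N = 1088.
Expected count = (row total × column total) / N = 350 × 450 / 1088 = 144.761.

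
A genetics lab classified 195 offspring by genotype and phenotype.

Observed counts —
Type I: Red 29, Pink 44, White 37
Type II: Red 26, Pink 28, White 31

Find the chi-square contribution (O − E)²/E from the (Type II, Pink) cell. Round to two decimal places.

Row total (Type II) = 85; column total (Pink) = 72; N = 195.
Expected count E = 85 × 72 / 195 = 31.385.
Contribution = (O − E)²/E = (28 − 31.385)² / 31.385 = 0.37.

0.37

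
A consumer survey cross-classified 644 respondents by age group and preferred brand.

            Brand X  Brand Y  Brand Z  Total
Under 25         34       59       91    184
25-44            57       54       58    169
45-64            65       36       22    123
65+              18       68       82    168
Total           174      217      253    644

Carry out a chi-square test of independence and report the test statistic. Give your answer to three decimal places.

82.106

Grand total N = 644.
Expected counts (row total × column total / N):
  Under 25, Brand X: 184×174/644 = 49.7143
  Under 25, Brand Y: 184×217/644 = 62.0000
  Under 25, Brand Z: 184×253/644 = 72.2857
  25-44, Brand X: 169×174/644 = 45.6615
  25-44, Brand Y: 169×217/644 = 56.9457
  25-44, Brand Z: 169×253/644 = 66.3929
  45-64, Brand X: 123×174/644 = 33.2329
  45-64, Brand Y: 123×217/644 = 41.4457
  45-64, Brand Z: 123×253/644 = 48.3214
  65+, Brand X: 168×174/644 = 45.3913
  65+, Brand Y: 168×217/644 = 56.6087
  65+, Brand Z: 168×253/644 = 66.0000
Contributions (O − E)²/E:
  (34 − 49.7143)²/49.7143 = 4.9672
  (59 − 62.0000)²/62.0000 = 0.1452
  (91 − 72.2857)²/72.2857 = 4.8450
  (57 − 45.6615)²/45.6615 = 2.8155
  (54 − 56.9457)²/56.9457 = 0.1524
  (58 − 66.3929)²/66.3929 = 1.0610
  (65 − 33.2329)²/33.2329 = 30.3660
  (36 − 41.4457)²/41.4457 = 0.7155
  (22 − 48.3214)²/48.3214 = 14.3377
  (18 − 45.3913)²/45.3913 = 16.5292
  (68 − 56.6087)²/56.6087 = 2.2923
  (82 − 66.0000)²/66.0000 = 3.8788
χ² = 4.9672 + 0.1452 + 4.8450 + 2.8155 + 0.1524 + 1.0610 + 30.3660 + 0.7155 + 14.3377 + 16.5292 + 2.2923 + 3.8788 = 82.106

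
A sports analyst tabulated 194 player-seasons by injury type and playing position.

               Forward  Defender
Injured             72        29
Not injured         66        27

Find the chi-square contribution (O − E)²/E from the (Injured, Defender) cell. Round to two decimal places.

Row total (Injured) = 101; column total (Defender) = 56; N = 194.
Expected count E = 101 × 56 / 194 = 29.155.
Contribution = (O − E)²/E = (29 − 29.155)² / 29.155 = 0.00.

0.00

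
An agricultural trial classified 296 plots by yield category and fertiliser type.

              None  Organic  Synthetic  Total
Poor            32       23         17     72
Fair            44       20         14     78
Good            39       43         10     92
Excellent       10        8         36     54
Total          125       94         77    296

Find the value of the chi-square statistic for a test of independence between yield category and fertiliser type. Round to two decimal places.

Grand total N = 296.
Expected counts (row total × column total / N):
  Poor, None: 72×125/296 = 30.405
  Poor, Organic: 72×94/296 = 22.865
  Poor, Synthetic: 72×77/296 = 18.730
  Fair, None: 78×125/296 = 32.939
  Fair, Organic: 78×94/296 = 24.770
  Fair, Synthetic: 78×77/296 = 20.291
  Good, None: 92×125/296 = 38.851
  Good, Organic: 92×94/296 = 29.216
  Good, Synthetic: 92×77/296 = 23.932
  Excellent, None: 54×125/296 = 22.804
  Excellent, Organic: 54×94/296 = 17.149
  Excellent, Synthetic: 54×77/296 = 14.047
Contributions (O − E)²/E:
  (32 − 30.405)²/30.405 = 0.0837
  (23 − 22.865)²/22.865 = 0.0008
  (17 − 18.730)²/18.730 = 0.1598
  (44 − 32.939)²/32.939 = 3.7143
  (20 − 24.770)²/24.770 = 0.9186
  (14 − 20.291)²/20.291 = 1.9505
  (39 − 38.851)²/38.851 = 0.0006
  (43 − 29.216)²/29.216 = 6.5032
  (10 − 23.932)²/23.932 = 8.1105
  (10 − 22.804)²/22.804 = 7.1892
  (8 − 17.149)²/17.149 = 4.8810
  (36 − 14.047)²/14.047 = 34.3087
χ² = 0.0837 + 0.0008 + 0.1598 + 3.7143 + 0.9186 + 1.9505 + 0.0006 + 6.5032 + 8.1105 + 7.1892 + 4.8810 + 34.3087 = 67.82

67.82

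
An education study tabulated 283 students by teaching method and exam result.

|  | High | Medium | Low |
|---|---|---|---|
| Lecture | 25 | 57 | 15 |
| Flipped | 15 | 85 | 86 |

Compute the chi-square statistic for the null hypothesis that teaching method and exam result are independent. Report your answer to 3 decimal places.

Row totals: 97, 186. Column totals: 40, 142, 101. Grand total N = 283.
Expected counts (row total × column total / N):
  Lecture, High: 97×40/283 = 13.7102
  Lecture, Medium: 97×142/283 = 48.6714
  Lecture, Low: 97×101/283 = 34.6184
  Flipped, High: 186×40/283 = 26.2898
  Flipped, Medium: 186×142/283 = 93.3286
  Flipped, Low: 186×101/283 = 66.3816
Contributions (O − E)²/E:
  (25 − 13.7102)²/13.7102 = 9.2967
  (57 − 48.6714)²/48.6714 = 1.4252
  (15 − 34.6184)²/34.6184 = 11.1178
  (15 − 26.2898)²/26.2898 = 4.8483
  (85 − 93.3286)²/93.3286 = 0.7432
  (86 − 66.3816)²/66.3816 = 5.7980
χ² = 9.2967 + 1.4252 + 11.1178 + 4.8483 + 0.7432 + 5.7980 = 33.229

33.229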